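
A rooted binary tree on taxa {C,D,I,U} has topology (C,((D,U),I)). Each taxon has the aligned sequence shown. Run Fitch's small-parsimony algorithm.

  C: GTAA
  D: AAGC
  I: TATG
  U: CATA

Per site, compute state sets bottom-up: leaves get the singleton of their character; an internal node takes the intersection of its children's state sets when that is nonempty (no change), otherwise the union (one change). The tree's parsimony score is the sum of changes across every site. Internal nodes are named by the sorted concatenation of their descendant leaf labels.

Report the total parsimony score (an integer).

8

[col 0] DU: children D:{A}, U:{C} ∪→ {A,C}; cost 1
[col 0] DIU: children DU:{A,C}, I:{T} ∪→ {A,C,T}; cost 1
[col 0] CDIU: children C:{G}, DIU:{A,C,T} ∪→ {A,C,G,T}; cost 1
[col 1] DU: children D:{A}, U:{A} ∩→ {A}; cost 0
[col 1] DIU: children DU:{A}, I:{A} ∩→ {A}; cost 0
[col 1] CDIU: children C:{T}, DIU:{A} ∪→ {A,T}; cost 1
[col 2] DU: children D:{G}, U:{T} ∪→ {G,T}; cost 1
[col 2] DIU: children DU:{G,T}, I:{T} ∩→ {T}; cost 0
[col 2] CDIU: children C:{A}, DIU:{T} ∪→ {A,T}; cost 1
[col 3] DU: children D:{C}, U:{A} ∪→ {A,C}; cost 1
[col 3] DIU: children DU:{A,C}, I:{G} ∪→ {A,C,G}; cost 1
[col 3] CDIU: children C:{A}, DIU:{A,C,G} ∩→ {A}; cost 0
per-site changes: [3, 1, 2, 2]; total = 8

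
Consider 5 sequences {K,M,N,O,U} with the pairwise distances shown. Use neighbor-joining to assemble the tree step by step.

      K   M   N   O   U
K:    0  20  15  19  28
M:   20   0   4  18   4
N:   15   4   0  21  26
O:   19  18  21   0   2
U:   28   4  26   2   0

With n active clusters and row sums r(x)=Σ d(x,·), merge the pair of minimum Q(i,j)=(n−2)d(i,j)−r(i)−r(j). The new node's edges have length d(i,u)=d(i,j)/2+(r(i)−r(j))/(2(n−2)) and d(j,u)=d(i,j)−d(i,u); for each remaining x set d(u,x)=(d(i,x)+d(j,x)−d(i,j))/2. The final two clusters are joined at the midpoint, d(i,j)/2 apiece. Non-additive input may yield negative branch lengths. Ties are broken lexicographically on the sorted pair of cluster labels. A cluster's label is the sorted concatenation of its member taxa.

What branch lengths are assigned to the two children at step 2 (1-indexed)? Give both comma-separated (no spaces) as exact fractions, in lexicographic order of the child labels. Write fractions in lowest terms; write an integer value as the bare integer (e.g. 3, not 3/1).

23/2,7/2

step 1: merge (O,U) at d=2, Q=-114; branch lengths O→1, U→1; new cluster OU
  updated: d(K,OU)=45/2, d(M,OU)=10, d(N,OU)=45/2
step 2: merge (K,N) at d=15, Q=-69; branch lengths K→23/2, N→7/2; new cluster KN
  updated: d(KN,M)=9/2, d(KN,OU)=15
step 3: merge (KN,M) at d=9/2, Q=-59/2; branch lengths KN→19/4, M→-1/4; new cluster KMN
  updated: d(KMN,OU)=41/4
step 4: merge (KMN,OU) at d=41/4; branch lengths KMN→41/8, OU→41/8; new cluster KMNOU
final tree: (((K:23/2,N:7/2):19/4,M:-1/4):41/8,(O:1,U:1):41/8)
total length: 127/4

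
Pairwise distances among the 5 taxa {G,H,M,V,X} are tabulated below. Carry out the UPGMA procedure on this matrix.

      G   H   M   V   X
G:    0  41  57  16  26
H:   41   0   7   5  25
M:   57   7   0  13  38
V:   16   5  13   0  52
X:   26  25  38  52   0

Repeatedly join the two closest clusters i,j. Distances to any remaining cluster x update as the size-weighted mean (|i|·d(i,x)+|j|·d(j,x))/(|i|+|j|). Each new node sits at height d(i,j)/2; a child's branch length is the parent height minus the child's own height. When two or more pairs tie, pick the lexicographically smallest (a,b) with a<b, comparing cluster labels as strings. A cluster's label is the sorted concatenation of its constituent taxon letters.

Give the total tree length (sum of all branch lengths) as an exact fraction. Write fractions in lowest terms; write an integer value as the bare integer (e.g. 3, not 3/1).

iteration 1: select H,V (d=5); attach at lengths (5/2, 5/2); label the merged cluster HV
  updated: d(G,HV)=57/2, d(HV,M)=10, d(HV,X)=77/2
iteration 2: select HV,M (d=10); attach at lengths (5/2, 5); label the merged cluster HMV
  updated: d(G,HMV)=38, d(HMV,X)=115/3
iteration 3: select G,X (d=26); attach at lengths (13, 13); label the merged cluster GX
  updated: d(GX,HMV)=229/6
iteration 4: select GX,HMV (d=229/6); attach at lengths (73/12, 169/12); label the merged cluster GHMVX
final tree: ((G:13,X:13):73/12,((H:5/2,V:5/2):5/2,M:5):169/12)
total length: 176/3

176/3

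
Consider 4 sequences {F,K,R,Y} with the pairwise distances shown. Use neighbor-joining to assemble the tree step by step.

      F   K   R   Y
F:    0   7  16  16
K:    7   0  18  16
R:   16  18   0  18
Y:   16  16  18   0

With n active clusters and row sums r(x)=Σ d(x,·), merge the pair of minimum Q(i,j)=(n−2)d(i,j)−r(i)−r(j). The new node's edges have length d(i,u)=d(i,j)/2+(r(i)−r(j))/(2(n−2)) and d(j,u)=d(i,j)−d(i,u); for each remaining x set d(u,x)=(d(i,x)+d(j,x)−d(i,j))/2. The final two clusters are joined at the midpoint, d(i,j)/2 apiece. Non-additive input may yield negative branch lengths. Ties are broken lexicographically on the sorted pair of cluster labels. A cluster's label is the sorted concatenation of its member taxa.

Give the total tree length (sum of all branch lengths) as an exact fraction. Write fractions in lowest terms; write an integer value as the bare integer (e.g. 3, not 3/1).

29

1. join F+K (d=7, Q=-66) ⇒ FK; edges |F|=3, |K|=4
  updated: d(FK,R)=27/2, d(FK,Y)=25/2
2. join FK+R (d=27/2, Q=-44) ⇒ FKR; edges |FK|=4, |R|=19/2
  updated: d(FKR,Y)=17/2
3. join FKR+Y (d=17/2) ⇒ FKRY; edges |FKR|=17/4, |Y|=17/4
final tree: (((F:3,K:4):4,R:19/2):17/4,Y:17/4)
total length: 29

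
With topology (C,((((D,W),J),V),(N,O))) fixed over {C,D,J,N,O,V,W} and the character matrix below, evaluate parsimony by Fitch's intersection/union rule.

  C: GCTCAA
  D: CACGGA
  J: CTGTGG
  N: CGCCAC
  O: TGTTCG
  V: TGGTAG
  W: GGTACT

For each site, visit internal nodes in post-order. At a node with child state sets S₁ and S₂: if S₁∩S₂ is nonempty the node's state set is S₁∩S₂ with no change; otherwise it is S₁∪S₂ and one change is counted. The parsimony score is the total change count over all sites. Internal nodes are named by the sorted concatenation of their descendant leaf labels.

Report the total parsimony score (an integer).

22

[col 0] DW: children D:{C}, W:{G} ∪→ {C,G}; cost 1
[col 0] DJW: children DW:{C,G}, J:{C} ∩→ {C}; cost 0
[col 0] DJVW: children DJW:{C}, V:{T} ∪→ {C,T}; cost 1
[col 0] NO: children N:{C}, O:{T} ∪→ {C,T}; cost 1
[col 0] DJNOVW: children DJVW:{C,T}, NO:{C,T} ∩→ {C,T}; cost 0
[col 0] CDJNOVW: children C:{G}, DJNOVW:{C,T} ∪→ {C,G,T}; cost 1
[col 1] DW: children D:{A}, W:{G} ∪→ {A,G}; cost 1
[col 1] DJW: children DW:{A,G}, J:{T} ∪→ {A,G,T}; cost 1
[col 1] DJVW: children DJW:{A,G,T}, V:{G} ∩→ {G}; cost 0
[col 1] NO: children N:{G}, O:{G} ∩→ {G}; cost 0
[col 1] DJNOVW: children DJVW:{G}, NO:{G} ∩→ {G}; cost 0
[col 1] CDJNOVW: children C:{C}, DJNOVW:{G} ∪→ {C,G}; cost 1
[col 2] DW: children D:{C}, W:{T} ∪→ {C,T}; cost 1
[col 2] DJW: children DW:{C,T}, J:{G} ∪→ {C,G,T}; cost 1
[col 2] DJVW: children DJW:{C,G,T}, V:{G} ∩→ {G}; cost 0
[col 2] NO: children N:{C}, O:{T} ∪→ {C,T}; cost 1
[col 2] DJNOVW: children DJVW:{G}, NO:{C,T} ∪→ {C,G,T}; cost 1
[col 2] CDJNOVW: children C:{T}, DJNOVW:{C,G,T} ∩→ {T}; cost 0
[col 3] DW: children D:{G}, W:{A} ∪→ {A,G}; cost 1
[col 3] DJW: children DW:{A,G}, J:{T} ∪→ {A,G,T}; cost 1
[col 3] DJVW: children DJW:{A,G,T}, V:{T} ∩→ {T}; cost 0
[col 3] NO: children N:{C}, O:{T} ∪→ {C,T}; cost 1
[col 3] DJNOVW: children DJVW:{T}, NO:{C,T} ∩→ {T}; cost 0
[col 3] CDJNOVW: children C:{C}, DJNOVW:{T} ∪→ {C,T}; cost 1
[col 4] DW: children D:{G}, W:{C} ∪→ {C,G}; cost 1
[col 4] DJW: children DW:{C,G}, J:{G} ∩→ {G}; cost 0
[col 4] DJVW: children DJW:{G}, V:{A} ∪→ {A,G}; cost 1
[col 4] NO: children N:{A}, O:{C} ∪→ {A,C}; cost 1
[col 4] DJNOVW: children DJVW:{A,G}, NO:{A,C} ∩→ {A}; cost 0
[col 4] CDJNOVW: children C:{A}, DJNOVW:{A} ∩→ {A}; cost 0
[col 5] DW: children D:{A}, W:{T} ∪→ {A,T}; cost 1
[col 5] DJW: children DW:{A,T}, J:{G} ∪→ {A,G,T}; cost 1
[col 5] DJVW: children DJW:{A,G,T}, V:{G} ∩→ {G}; cost 0
[col 5] NO: children N:{C}, O:{G} ∪→ {C,G}; cost 1
[col 5] DJNOVW: children DJVW:{G}, NO:{C,G} ∩→ {G}; cost 0
[col 5] CDJNOVW: children C:{A}, DJNOVW:{G} ∪→ {A,G}; cost 1
per-site changes: [4, 3, 4, 4, 3, 4]; total = 22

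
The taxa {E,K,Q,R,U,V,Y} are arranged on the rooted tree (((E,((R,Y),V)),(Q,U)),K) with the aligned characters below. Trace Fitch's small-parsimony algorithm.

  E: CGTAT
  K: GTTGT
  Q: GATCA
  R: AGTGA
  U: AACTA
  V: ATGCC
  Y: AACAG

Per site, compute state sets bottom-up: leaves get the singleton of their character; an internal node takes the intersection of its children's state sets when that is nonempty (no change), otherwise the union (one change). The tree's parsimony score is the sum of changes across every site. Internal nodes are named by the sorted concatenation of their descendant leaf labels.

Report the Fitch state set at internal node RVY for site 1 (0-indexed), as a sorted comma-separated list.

site 0, node RY: R={A} ∩ Y={A} → {A} (+0)
site 0, node RVY: RY={A} ∩ V={A} → {A} (+0)
site 0, node ERVY: E={C} ∪ RVY={A} → {A,C} (+1)
site 0, node QU: Q={G} ∪ U={A} → {A,G} (+1)
site 0, node EQRUVY: ERVY={A,C} ∩ QU={A,G} → {A} (+0)
site 0, node EKQRUVY: EQRUVY={A} ∪ K={G} → {A,G} (+1)
site 1, node RY: R={G} ∪ Y={A} → {A,G} (+1)
site 1, node RVY: RY={A,G} ∪ V={T} → {A,G,T} (+1)
site 1, node ERVY: E={G} ∩ RVY={A,G,T} → {G} (+0)
site 1, node QU: Q={A} ∩ U={A} → {A} (+0)
site 1, node EQRUVY: ERVY={G} ∪ QU={A} → {A,G} (+1)
site 1, node EKQRUVY: EQRUVY={A,G} ∪ K={T} → {A,G,T} (+1)
site 2, node RY: R={T} ∪ Y={C} → {C,T} (+1)
site 2, node RVY: RY={C,T} ∪ V={G} → {C,G,T} (+1)
site 2, node ERVY: E={T} ∩ RVY={C,G,T} → {T} (+0)
site 2, node QU: Q={T} ∪ U={C} → {C,T} (+1)
site 2, node EQRUVY: ERVY={T} ∩ QU={C,T} → {T} (+0)
site 2, node EKQRUVY: EQRUVY={T} ∩ K={T} → {T} (+0)
site 3, node RY: R={G} ∪ Y={A} → {A,G} (+1)
site 3, node RVY: RY={A,G} ∪ V={C} → {A,C,G} (+1)
site 3, node ERVY: E={A} ∩ RVY={A,C,G} → {A} (+0)
site 3, node QU: Q={C} ∪ U={T} → {C,T} (+1)
site 3, node EQRUVY: ERVY={A} ∪ QU={C,T} → {A,C,T} (+1)
site 3, node EKQRUVY: EQRUVY={A,C,T} ∪ K={G} → {A,C,G,T} (+1)
site 4, node RY: R={A} ∪ Y={G} → {A,G} (+1)
site 4, node RVY: RY={A,G} ∪ V={C} → {A,C,G} (+1)
site 4, node ERVY: E={T} ∪ RVY={A,C,G} → {A,C,G,T} (+1)
site 4, node QU: Q={A} ∩ U={A} → {A} (+0)
site 4, node EQRUVY: ERVY={A,C,G,T} ∩ QU={A} → {A} (+0)
site 4, node EKQRUVY: EQRUVY={A} ∪ K={T} → {A,T} (+1)
per-site changes: [3, 4, 3, 5, 4]; total = 19

A,G,T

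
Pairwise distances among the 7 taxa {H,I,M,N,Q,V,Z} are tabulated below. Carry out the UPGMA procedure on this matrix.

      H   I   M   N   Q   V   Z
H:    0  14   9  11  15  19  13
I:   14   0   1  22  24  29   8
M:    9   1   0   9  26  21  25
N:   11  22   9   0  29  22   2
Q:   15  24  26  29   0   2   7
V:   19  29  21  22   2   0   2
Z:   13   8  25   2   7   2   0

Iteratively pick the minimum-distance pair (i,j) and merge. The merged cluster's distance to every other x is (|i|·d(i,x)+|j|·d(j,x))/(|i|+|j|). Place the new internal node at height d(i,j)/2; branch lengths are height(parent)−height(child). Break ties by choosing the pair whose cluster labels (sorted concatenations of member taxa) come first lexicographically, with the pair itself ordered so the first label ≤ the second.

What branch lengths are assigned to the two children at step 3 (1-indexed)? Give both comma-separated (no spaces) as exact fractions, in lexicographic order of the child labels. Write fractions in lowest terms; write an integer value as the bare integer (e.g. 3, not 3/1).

1. join I+M (d=1) ⇒ IM; edges |I|=1/2, |M|=1/2
  updated: d(H,IM)=23/2, d(IM,N)=31/2, d(IM,Q)=25, d(IM,V)=25, d(IM,Z)=33/2
2. join N+Z (d=2) ⇒ NZ; edges |N|=1, |Z|=1
  updated: d(H,NZ)=12, d(IM,NZ)=16, d(NZ,Q)=18, d(NZ,V)=12
3. join Q+V (d=2) ⇒ QV; edges |Q|=1, |V|=1
  updated: d(H,QV)=17, d(IM,QV)=25, d(NZ,QV)=15
4. join H+IM (d=23/2) ⇒ HIM; edges |H|=23/4, |IM|=21/4
  updated: d(HIM,NZ)=44/3, d(HIM,QV)=67/3
5. join HIM+NZ (d=44/3) ⇒ HIMNZ; edges |HIM|=19/12, |NZ|=19/3
  updated: d(HIMNZ,QV)=97/5
6. join HIMNZ+QV (d=97/5) ⇒ HIMNQVZ; edges |HIMNZ|=71/30, |QV|=87/10
final tree: (((H:23/4,(I:1/2,M:1/2):21/4):19/12,(N:1,Z:1):19/3):71/30,(Q:1,V:1):87/10)
total length: 2099/60

1,1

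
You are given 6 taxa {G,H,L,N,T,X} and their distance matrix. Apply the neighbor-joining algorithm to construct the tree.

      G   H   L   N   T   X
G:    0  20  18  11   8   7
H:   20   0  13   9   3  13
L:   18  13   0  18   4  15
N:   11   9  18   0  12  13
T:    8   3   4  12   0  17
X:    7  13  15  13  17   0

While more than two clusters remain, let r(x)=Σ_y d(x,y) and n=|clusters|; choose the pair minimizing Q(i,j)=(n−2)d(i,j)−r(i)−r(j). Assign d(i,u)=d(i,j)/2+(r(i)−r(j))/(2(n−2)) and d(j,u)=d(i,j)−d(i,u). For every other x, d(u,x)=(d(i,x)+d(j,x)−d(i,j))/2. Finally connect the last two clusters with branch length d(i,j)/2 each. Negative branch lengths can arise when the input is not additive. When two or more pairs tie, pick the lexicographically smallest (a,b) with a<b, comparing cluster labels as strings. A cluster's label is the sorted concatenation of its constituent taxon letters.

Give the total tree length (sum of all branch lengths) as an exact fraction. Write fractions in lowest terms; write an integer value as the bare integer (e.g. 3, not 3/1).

117/4

step 1: merge (G,X) at d=7, Q=-101; branch lengths G→27/8, X→29/8; new cluster GX
  updated: d(GX,H)=13, d(GX,L)=13, d(GX,N)=17/2, d(GX,T)=9
step 2: merge (GX,N) at d=17/2, Q=-131/2; branch lengths GX→43/12, N→59/12; new cluster GNX
  updated: d(GNX,H)=27/4, d(GNX,L)=45/4, d(GNX,T)=25/4
step 3: merge (GNX,H) at d=27/4, Q=-67/2; branch lengths GNX→15/4, H→3; new cluster GHNX
  updated: d(GHNX,L)=35/4, d(GHNX,T)=5/4
step 4: merge (GHNX,L) at d=35/4, Q=-14; branch lengths GHNX→3, L→23/4; new cluster GHLNX
  updated: d(GHLNX,T)=-7/4
step 5: merge (GHLNX,T) at d=-7/4; branch lengths GHLNX→-7/8, T→-7/8; new cluster GHLNTX
final tree: (((((G:27/8,X:29/8):43/12,N:59/12):15/4,H:3):3,L:23/4):-7/8,T:-7/8)
total length: 117/4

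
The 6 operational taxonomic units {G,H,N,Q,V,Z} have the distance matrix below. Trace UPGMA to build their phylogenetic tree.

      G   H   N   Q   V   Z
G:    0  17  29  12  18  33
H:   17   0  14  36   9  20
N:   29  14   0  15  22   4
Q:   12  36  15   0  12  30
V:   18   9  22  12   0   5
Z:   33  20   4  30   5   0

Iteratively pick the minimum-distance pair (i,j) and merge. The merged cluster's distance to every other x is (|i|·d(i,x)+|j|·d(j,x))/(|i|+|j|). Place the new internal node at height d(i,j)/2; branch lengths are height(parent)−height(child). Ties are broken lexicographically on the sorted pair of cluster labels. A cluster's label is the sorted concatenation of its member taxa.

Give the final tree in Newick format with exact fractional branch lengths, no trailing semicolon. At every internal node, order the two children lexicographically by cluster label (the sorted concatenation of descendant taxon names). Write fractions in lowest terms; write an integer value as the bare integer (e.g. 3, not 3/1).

((G:6,Q:6):47/8,((H:9/2,V:9/2):25/8,(N:2,Z:2):45/8):17/4)

iteration 1: select N,Z (d=4); attach at lengths (2, 2); label the merged cluster NZ
  updated: d(G,NZ)=31, d(H,NZ)=17, d(NZ,Q)=45/2, d(NZ,V)=27/2
iteration 2: select H,V (d=9); attach at lengths (9/2, 9/2); label the merged cluster HV
  updated: d(G,HV)=35/2, d(HV,NZ)=61/4, d(HV,Q)=24
iteration 3: select G,Q (d=12); attach at lengths (6, 6); label the merged cluster GQ
  updated: d(GQ,HV)=83/4, d(GQ,NZ)=107/4
iteration 4: select HV,NZ (d=61/4); attach at lengths (25/8, 45/8); label the merged cluster HNVZ
  updated: d(GQ,HNVZ)=95/4
iteration 5: select GQ,HNVZ (d=95/4); attach at lengths (47/8, 17/4); label the merged cluster GHNQVZ
final tree: ((G:6,Q:6):47/8,((H:9/2,V:9/2):25/8,(N:2,Z:2):45/8):17/4)
total length: 351/8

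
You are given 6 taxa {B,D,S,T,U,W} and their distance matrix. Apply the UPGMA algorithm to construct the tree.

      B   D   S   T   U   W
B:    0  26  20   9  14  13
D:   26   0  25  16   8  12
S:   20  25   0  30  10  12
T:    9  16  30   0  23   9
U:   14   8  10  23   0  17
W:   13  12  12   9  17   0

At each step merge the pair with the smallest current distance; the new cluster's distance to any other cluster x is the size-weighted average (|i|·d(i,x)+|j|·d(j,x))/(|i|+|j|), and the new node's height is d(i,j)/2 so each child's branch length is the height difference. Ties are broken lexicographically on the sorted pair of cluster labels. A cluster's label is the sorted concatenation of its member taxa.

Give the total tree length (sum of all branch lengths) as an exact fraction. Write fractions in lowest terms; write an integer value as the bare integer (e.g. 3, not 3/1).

1. join D+U (d=8) ⇒ DU; edges |D|=4, |U|=4
  updated: d(B,DU)=20, d(DU,S)=35/2, d(DU,T)=39/2, d(DU,W)=29/2
2. join B+T (d=9) ⇒ BT; edges |B|=9/2, |T|=9/2
  updated: d(BT,DU)=79/4, d(BT,S)=25, d(BT,W)=11
3. join BT+W (d=11) ⇒ BTW; edges |BT|=1, |W|=11/2
  updated: d(BTW,DU)=18, d(BTW,S)=62/3
4. join DU+S (d=35/2) ⇒ DSU; edges |DU|=19/4, |S|=35/4
  updated: d(BTW,DSU)=170/9
5. join BTW+DSU (d=170/9) ⇒ BDSTUW; edges |BTW|=71/18, |DSU|=25/36
final tree: (((B:9/2,T:9/2):1,W:11/2):71/18,((D:4,U:4):19/4,S:35/4):25/36)
total length: 1499/36

1499/36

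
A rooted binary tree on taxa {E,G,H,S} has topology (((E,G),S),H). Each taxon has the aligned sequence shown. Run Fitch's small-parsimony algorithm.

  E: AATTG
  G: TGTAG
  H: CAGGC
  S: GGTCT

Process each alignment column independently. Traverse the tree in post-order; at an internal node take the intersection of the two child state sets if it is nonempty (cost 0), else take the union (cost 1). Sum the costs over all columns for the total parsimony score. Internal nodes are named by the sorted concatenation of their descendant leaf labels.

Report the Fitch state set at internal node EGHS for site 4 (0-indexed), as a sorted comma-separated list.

C,G,T

site 0, node EG: E={A} ∪ G={T} → {A,T} (+1)
site 0, node EGS: EG={A,T} ∪ S={G} → {A,G,T} (+1)
site 0, node EGHS: EGS={A,G,T} ∪ H={C} → {A,C,G,T} (+1)
site 1, node EG: E={A} ∪ G={G} → {A,G} (+1)
site 1, node EGS: EG={A,G} ∩ S={G} → {G} (+0)
site 1, node EGHS: EGS={G} ∪ H={A} → {A,G} (+1)
site 2, node EG: E={T} ∩ G={T} → {T} (+0)
site 2, node EGS: EG={T} ∩ S={T} → {T} (+0)
site 2, node EGHS: EGS={T} ∪ H={G} → {G,T} (+1)
site 3, node EG: E={T} ∪ G={A} → {A,T} (+1)
site 3, node EGS: EG={A,T} ∪ S={C} → {A,C,T} (+1)
site 3, node EGHS: EGS={A,C,T} ∪ H={G} → {A,C,G,T} (+1)
site 4, node EG: E={G} ∩ G={G} → {G} (+0)
site 4, node EGS: EG={G} ∪ S={T} → {G,T} (+1)
site 4, node EGHS: EGS={G,T} ∪ H={C} → {C,G,T} (+1)
per-site changes: [3, 2, 1, 3, 2]; total = 11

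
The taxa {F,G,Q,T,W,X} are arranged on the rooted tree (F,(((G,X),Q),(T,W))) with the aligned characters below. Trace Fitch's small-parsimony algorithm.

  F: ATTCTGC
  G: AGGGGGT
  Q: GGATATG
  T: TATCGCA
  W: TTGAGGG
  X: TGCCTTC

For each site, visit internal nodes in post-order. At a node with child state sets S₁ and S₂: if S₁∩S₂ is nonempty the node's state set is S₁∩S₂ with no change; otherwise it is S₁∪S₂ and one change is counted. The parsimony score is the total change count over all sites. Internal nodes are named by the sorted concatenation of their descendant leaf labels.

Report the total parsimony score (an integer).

[col 0] GX: children G:{A}, X:{T} ∪→ {A,T}; cost 1
[col 0] GQX: children GX:{A,T}, Q:{G} ∪→ {A,G,T}; cost 1
[col 0] TW: children T:{T}, W:{T} ∩→ {T}; cost 0
[col 0] GQTWX: children GQX:{A,G,T}, TW:{T} ∩→ {T}; cost 0
[col 0] FGQTWX: children F:{A}, GQTWX:{T} ∪→ {A,T}; cost 1
[col 1] GX: children G:{G}, X:{G} ∩→ {G}; cost 0
[col 1] GQX: children GX:{G}, Q:{G} ∩→ {G}; cost 0
[col 1] TW: children T:{A}, W:{T} ∪→ {A,T}; cost 1
[col 1] GQTWX: children GQX:{G}, TW:{A,T} ∪→ {A,G,T}; cost 1
[col 1] FGQTWX: children F:{T}, GQTWX:{A,G,T} ∩→ {T}; cost 0
[col 2] GX: children G:{G}, X:{C} ∪→ {C,G}; cost 1
[col 2] GQX: children GX:{C,G}, Q:{A} ∪→ {A,C,G}; cost 1
[col 2] TW: children T:{T}, W:{G} ∪→ {G,T}; cost 1
[col 2] GQTWX: children GQX:{A,C,G}, TW:{G,T} ∩→ {G}; cost 0
[col 2] FGQTWX: children F:{T}, GQTWX:{G} ∪→ {G,T}; cost 1
[col 3] GX: children G:{G}, X:{C} ∪→ {C,G}; cost 1
[col 3] GQX: children GX:{C,G}, Q:{T} ∪→ {C,G,T}; cost 1
[col 3] TW: children T:{C}, W:{A} ∪→ {A,C}; cost 1
[col 3] GQTWX: children GQX:{C,G,T}, TW:{A,C} ∩→ {C}; cost 0
[col 3] FGQTWX: children F:{C}, GQTWX:{C} ∩→ {C}; cost 0
[col 4] GX: children G:{G}, X:{T} ∪→ {G,T}; cost 1
[col 4] GQX: children GX:{G,T}, Q:{A} ∪→ {A,G,T}; cost 1
[col 4] TW: children T:{G}, W:{G} ∩→ {G}; cost 0
[col 4] GQTWX: children GQX:{A,G,T}, TW:{G} ∩→ {G}; cost 0
[col 4] FGQTWX: children F:{T}, GQTWX:{G} ∪→ {G,T}; cost 1
[col 5] GX: children G:{G}, X:{T} ∪→ {G,T}; cost 1
[col 5] GQX: children GX:{G,T}, Q:{T} ∩→ {T}; cost 0
[col 5] TW: children T:{C}, W:{G} ∪→ {C,G}; cost 1
[col 5] GQTWX: children GQX:{T}, TW:{C,G} ∪→ {C,G,T}; cost 1
[col 5] FGQTWX: children F:{G}, GQTWX:{C,G,T} ∩→ {G}; cost 0
[col 6] GX: children G:{T}, X:{C} ∪→ {C,T}; cost 1
[col 6] GQX: children GX:{C,T}, Q:{G} ∪→ {C,G,T}; cost 1
[col 6] TW: children T:{A}, W:{G} ∪→ {A,G}; cost 1
[col 6] GQTWX: children GQX:{C,G,T}, TW:{A,G} ∩→ {G}; cost 0
[col 6] FGQTWX: children F:{C}, GQTWX:{G} ∪→ {C,G}; cost 1
per-site changes: [3, 2, 4, 3, 3, 3, 4]; total = 22

22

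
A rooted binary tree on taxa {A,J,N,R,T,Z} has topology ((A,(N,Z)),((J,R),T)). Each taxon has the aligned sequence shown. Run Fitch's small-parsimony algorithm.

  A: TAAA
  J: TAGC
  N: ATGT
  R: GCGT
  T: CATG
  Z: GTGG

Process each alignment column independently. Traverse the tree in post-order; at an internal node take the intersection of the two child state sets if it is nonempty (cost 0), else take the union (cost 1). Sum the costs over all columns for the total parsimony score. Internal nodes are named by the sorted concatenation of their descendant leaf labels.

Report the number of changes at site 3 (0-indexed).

4

site 0, node NZ: N={A} ∪ Z={G} → {A,G} (+1)
site 0, node ANZ: A={T} ∪ NZ={A,G} → {A,G,T} (+1)
site 0, node JR: J={T} ∪ R={G} → {G,T} (+1)
site 0, node JRT: JR={G,T} ∪ T={C} → {C,G,T} (+1)
site 0, node AJNRTZ: ANZ={A,G,T} ∩ JRT={C,G,T} → {G,T} (+0)
site 1, node NZ: N={T} ∩ Z={T} → {T} (+0)
site 1, node ANZ: A={A} ∪ NZ={T} → {A,T} (+1)
site 1, node JR: J={A} ∪ R={C} → {A,C} (+1)
site 1, node JRT: JR={A,C} ∩ T={A} → {A} (+0)
site 1, node AJNRTZ: ANZ={A,T} ∩ JRT={A} → {A} (+0)
site 2, node NZ: N={G} ∩ Z={G} → {G} (+0)
site 2, node ANZ: A={A} ∪ NZ={G} → {A,G} (+1)
site 2, node JR: J={G} ∩ R={G} → {G} (+0)
site 2, node JRT: JR={G} ∪ T={T} → {G,T} (+1)
site 2, node AJNRTZ: ANZ={A,G} ∩ JRT={G,T} → {G} (+0)
site 3, node NZ: N={T} ∪ Z={G} → {G,T} (+1)
site 3, node ANZ: A={A} ∪ NZ={G,T} → {A,G,T} (+1)
site 3, node JR: J={C} ∪ R={T} → {C,T} (+1)
site 3, node JRT: JR={C,T} ∪ T={G} → {C,G,T} (+1)
site 3, node AJNRTZ: ANZ={A,G,T} ∩ JRT={C,G,T} → {G,T} (+0)
per-site changes: [4, 2, 2, 4]; total = 12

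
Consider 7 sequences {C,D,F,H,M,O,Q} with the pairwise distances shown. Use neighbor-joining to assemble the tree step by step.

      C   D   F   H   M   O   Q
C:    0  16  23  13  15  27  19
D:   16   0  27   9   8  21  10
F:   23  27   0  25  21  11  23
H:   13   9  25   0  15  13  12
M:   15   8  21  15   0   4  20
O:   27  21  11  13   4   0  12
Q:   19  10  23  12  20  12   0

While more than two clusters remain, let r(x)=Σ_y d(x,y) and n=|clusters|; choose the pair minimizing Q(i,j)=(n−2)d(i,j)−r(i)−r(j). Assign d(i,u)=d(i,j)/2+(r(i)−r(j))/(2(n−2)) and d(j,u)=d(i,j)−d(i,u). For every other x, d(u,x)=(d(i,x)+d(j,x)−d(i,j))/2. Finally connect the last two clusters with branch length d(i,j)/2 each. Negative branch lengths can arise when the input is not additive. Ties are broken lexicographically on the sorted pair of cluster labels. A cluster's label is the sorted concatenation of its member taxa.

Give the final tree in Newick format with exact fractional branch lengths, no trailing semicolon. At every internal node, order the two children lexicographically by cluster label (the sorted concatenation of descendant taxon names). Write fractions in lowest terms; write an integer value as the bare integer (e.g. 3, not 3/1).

iteration 1: select F,O (d=11, Q=-163); attach at lengths (97/10, 13/10); label the merged cluster FO
  updated: d(C,FO)=39/2, d(D,FO)=37/2, d(FO,H)=27/2, d(FO,M)=7, d(FO,Q)=12
iteration 2: select FO,M (d=7, Q=-215/2); attach at lengths (67/16, 45/16); label the merged cluster FMO
  updated: d(C,FMO)=55/4, d(D,FMO)=39/4, d(FMO,H)=43/4, d(FMO,Q)=25/2
iteration 3: select D,Q (d=10, Q=-273/4); attach at lengths (85/24, 155/24); label the merged cluster DQ
  updated: d(C,DQ)=25/2, d(DQ,FMO)=49/8, d(DQ,H)=11/2
iteration 4: select C,H (d=13, Q=-85/2); attach at lengths (9, 4); label the merged cluster CH
  updated: d(CH,DQ)=5/2, d(CH,FMO)=23/4
iteration 5: select CH,DQ (d=5/2, Q=-115/8); attach at lengths (17/16, 23/16); label the merged cluster CDHQ
  updated: d(CDHQ,FMO)=75/16
iteration 6: select CDHQ,FMO (d=75/16); attach at lengths (75/32, 75/32); label the merged cluster CDFHMOQ
final tree: (((C:9,H:4):17/16,(D:85/24,Q:155/24):23/16):75/32,((F:97/10,O:13/10):67/16,M:45/16):75/32)
total length: 771/16

(((C:9,H:4):17/16,(D:85/24,Q:155/24):23/16):75/32,((F:97/10,O:13/10):67/16,M:45/16):75/32)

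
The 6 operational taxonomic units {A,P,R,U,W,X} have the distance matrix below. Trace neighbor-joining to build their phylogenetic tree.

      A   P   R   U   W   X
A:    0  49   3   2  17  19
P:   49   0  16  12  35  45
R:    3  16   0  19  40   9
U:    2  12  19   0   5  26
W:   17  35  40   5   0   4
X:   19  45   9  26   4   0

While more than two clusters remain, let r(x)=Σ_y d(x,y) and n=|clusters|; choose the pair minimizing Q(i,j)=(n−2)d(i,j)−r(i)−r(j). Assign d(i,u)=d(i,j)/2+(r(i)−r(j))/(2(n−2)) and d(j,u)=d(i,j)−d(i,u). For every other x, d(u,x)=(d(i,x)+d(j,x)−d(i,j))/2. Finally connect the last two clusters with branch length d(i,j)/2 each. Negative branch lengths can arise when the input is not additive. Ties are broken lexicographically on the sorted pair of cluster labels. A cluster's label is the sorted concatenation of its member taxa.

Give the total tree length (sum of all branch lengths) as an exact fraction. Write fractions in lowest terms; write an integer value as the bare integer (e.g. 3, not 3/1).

731/16

step 1: merge (W,X) at d=4, Q=-188; branch lengths W→7/4, X→9/4; new cluster WX
  updated: d(A,WX)=16, d(P,WX)=38, d(R,WX)=45/2, d(U,WX)=27/2
step 2: merge (P,R) at d=16, Q=-255/2; branch lengths P→205/12, R→-13/12; new cluster PR
  updated: d(A,PR)=18, d(PR,U)=15/2, d(PR,WX)=89/4
step 3: merge (A,WX) at d=16, Q=-223/4; branch lengths A→65/16, WX→191/16; new cluster AWX
  updated: d(AWX,PR)=97/8, d(AWX,U)=-1/4
step 4: merge (AWX,PR) at d=97/8, Q=-155/8; branch lengths AWX→35/16, PR→159/16; new cluster APRWX
  updated: d(APRWX,U)=-39/16
step 5: merge (APRWX,U) at d=-39/16; branch lengths APRWX→-39/32, U→-39/32; new cluster APRUWX
final tree: (((A:65/16,(W:7/4,X:9/4):191/16):35/16,(P:205/12,R:-13/12):159/16):-39/32,U:-39/32)
total length: 731/16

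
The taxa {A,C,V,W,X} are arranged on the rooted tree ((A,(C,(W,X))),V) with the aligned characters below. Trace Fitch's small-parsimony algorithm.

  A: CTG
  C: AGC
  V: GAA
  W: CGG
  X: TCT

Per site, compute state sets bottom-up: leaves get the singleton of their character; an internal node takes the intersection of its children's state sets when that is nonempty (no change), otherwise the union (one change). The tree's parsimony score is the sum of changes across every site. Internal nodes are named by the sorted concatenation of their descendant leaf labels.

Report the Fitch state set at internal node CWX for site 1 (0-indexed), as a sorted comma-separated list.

[col 0] WX: children W:{C}, X:{T} ∪→ {C,T}; cost 1
[col 0] CWX: children C:{A}, WX:{C,T} ∪→ {A,C,T}; cost 1
[col 0] ACWX: children A:{C}, CWX:{A,C,T} ∩→ {C}; cost 0
[col 0] ACVWX: children ACWX:{C}, V:{G} ∪→ {C,G}; cost 1
[col 1] WX: children W:{G}, X:{C} ∪→ {C,G}; cost 1
[col 1] CWX: children C:{G}, WX:{C,G} ∩→ {G}; cost 0
[col 1] ACWX: children A:{T}, CWX:{G} ∪→ {G,T}; cost 1
[col 1] ACVWX: children ACWX:{G,T}, V:{A} ∪→ {A,G,T}; cost 1
[col 2] WX: children W:{G}, X:{T} ∪→ {G,T}; cost 1
[col 2] CWX: children C:{C}, WX:{G,T} ∪→ {C,G,T}; cost 1
[col 2] ACWX: children A:{G}, CWX:{C,G,T} ∩→ {G}; cost 0
[col 2] ACVWX: children ACWX:{G}, V:{A} ∪→ {A,G}; cost 1
per-site changes: [3, 3, 3]; total = 9

G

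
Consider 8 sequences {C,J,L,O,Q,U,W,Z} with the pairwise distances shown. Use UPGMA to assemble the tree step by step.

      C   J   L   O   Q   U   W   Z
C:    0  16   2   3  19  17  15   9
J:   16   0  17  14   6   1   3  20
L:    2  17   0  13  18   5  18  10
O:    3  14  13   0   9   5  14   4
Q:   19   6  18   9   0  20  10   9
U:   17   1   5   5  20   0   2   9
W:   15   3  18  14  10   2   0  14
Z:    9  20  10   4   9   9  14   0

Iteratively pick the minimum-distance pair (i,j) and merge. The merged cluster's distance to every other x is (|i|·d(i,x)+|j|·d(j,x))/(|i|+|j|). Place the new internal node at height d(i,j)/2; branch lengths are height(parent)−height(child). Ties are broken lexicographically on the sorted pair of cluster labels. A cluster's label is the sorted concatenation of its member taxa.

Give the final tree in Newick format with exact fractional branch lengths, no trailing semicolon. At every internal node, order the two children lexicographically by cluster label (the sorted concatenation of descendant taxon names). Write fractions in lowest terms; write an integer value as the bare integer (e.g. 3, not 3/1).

(((C:1,L:1):27/8,(O:2,Z:2):19/8):79/32,(((J:1/2,U:1/2):3/4,W:5/4):19/4,Q:6):27/32)

1. join J+U (d=1) ⇒ JU; edges |J|=1/2, |U|=1/2
  updated: d(C,JU)=33/2, d(JU,L)=11, d(JU,O)=19/2, d(JU,Q)=13, d(JU,W)=5/2, d(JU,Z)=29/2
2. join C+L (d=2) ⇒ CL; edges |C|=1, |L|=1
  updated: d(CL,JU)=55/4, d(CL,O)=8, d(CL,Q)=37/2, d(CL,W)=33/2, d(CL,Z)=19/2
3. join JU+W (d=5/2) ⇒ JUW; edges |JU|=3/4, |W|=5/4
  updated: d(CL,JUW)=44/3, d(JUW,O)=11, d(JUW,Q)=12, d(JUW,Z)=43/3
4. join O+Z (d=4) ⇒ OZ; edges |O|=2, |Z|=2
  updated: d(CL,OZ)=35/4, d(JUW,OZ)=38/3, d(OZ,Q)=9
5. join CL+OZ (d=35/4) ⇒ CLOZ; edges |CL|=27/8, |OZ|=19/8
  updated: d(CLOZ,JUW)=41/3, d(CLOZ,Q)=55/4
6. join JUW+Q (d=12) ⇒ JQUW; edges |JUW|=19/4, |Q|=6
  updated: d(CLOZ,JQUW)=219/16
7. join CLOZ+JQUW (d=219/16) ⇒ CJLOQUWZ; edges |CLOZ|=79/32, |JQUW|=27/32
final tree: (((C:1,L:1):27/8,(O:2,Z:2):19/8):79/32,(((J:1/2,U:1/2):3/4,W:5/4):19/4,Q:6):27/32)
total length: 461/16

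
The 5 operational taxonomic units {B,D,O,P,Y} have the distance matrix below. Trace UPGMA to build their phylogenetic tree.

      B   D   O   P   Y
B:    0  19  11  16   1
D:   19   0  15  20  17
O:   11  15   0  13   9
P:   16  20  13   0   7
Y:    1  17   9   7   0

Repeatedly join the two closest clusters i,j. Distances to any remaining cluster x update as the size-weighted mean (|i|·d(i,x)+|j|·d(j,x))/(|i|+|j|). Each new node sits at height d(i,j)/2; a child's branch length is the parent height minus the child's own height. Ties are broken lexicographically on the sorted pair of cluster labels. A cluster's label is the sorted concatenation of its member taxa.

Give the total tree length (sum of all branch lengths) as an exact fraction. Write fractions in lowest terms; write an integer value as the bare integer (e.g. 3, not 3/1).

step 1: merge (B,Y) at d=1; branch lengths B→1/2, Y→1/2; new cluster BY
  updated: d(BY,D)=18, d(BY,O)=10, d(BY,P)=23/2
step 2: merge (BY,O) at d=10; branch lengths BY→9/2, O→5; new cluster BOY
  updated: d(BOY,D)=17, d(BOY,P)=12
step 3: merge (BOY,P) at d=12; branch lengths BOY→1, P→6; new cluster BOPY
  updated: d(BOPY,D)=71/4
step 4: merge (BOPY,D) at d=71/4; branch lengths BOPY→23/8, D→71/8; new cluster BDOPY
final tree: ((((B:1/2,Y:1/2):9/2,O:5):1,P:6):23/8,D:71/8)
total length: 117/4

117/4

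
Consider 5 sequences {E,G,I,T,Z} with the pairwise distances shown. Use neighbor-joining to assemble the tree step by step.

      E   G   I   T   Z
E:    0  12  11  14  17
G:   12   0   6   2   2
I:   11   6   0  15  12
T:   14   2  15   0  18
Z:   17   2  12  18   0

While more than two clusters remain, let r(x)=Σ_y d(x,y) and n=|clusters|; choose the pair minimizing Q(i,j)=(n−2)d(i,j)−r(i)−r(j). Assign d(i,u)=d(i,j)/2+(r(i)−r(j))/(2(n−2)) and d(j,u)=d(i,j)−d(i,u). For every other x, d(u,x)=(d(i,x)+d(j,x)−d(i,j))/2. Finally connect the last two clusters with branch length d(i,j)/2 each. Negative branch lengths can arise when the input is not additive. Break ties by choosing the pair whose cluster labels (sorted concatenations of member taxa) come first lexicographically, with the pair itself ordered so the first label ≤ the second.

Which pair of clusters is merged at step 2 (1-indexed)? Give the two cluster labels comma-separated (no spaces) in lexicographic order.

iteration 1: select E,I (d=11, Q=-65); attach at lengths (43/6, 23/6); label the merged cluster EI
  updated: d(EI,G)=7/2, d(EI,T)=9, d(EI,Z)=9
iteration 2: select EI,T (d=9, Q=-65/2); attach at lengths (21/8, 51/8); label the merged cluster EIT
  updated: d(EIT,G)=-7/4, d(EIT,Z)=9
iteration 3: select EIT,G (d=-7/4, Q=-37/4); attach at lengths (21/8, -35/8); label the merged cluster EGIT
  updated: d(EGIT,Z)=51/8
iteration 4: select EGIT,Z (d=51/8); attach at lengths (51/16, 51/16); label the merged cluster EGITZ
final tree: ((((E:43/6,I:23/6):21/8,T:51/8):21/8,G:-35/8):51/16,Z:51/16)
total length: 197/8

EI,T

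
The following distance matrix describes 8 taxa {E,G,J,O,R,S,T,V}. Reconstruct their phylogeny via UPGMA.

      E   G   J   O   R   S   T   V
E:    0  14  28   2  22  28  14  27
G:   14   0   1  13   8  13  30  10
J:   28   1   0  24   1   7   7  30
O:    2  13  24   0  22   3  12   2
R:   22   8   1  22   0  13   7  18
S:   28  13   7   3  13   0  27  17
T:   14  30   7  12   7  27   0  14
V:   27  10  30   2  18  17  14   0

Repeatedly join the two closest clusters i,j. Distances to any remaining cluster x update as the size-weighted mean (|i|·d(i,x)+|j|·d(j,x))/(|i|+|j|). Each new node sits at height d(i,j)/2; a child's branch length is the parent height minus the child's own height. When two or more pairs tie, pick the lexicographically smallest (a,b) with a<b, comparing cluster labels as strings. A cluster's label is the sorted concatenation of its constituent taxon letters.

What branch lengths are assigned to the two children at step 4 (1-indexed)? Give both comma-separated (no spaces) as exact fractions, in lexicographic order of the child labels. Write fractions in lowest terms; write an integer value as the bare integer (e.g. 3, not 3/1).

iteration 1: select G,J (d=1); attach at lengths (1/2, 1/2); label the merged cluster GJ
  updated: d(E,GJ)=21, d(GJ,O)=37/2, d(GJ,R)=9/2, d(GJ,S)=10, d(GJ,T)=37/2, d(GJ,V)=20
iteration 2: select E,O (d=2); attach at lengths (1, 1); label the merged cluster EO
  updated: d(EO,GJ)=79/4, d(EO,R)=22, d(EO,S)=31/2, d(EO,T)=13, d(EO,V)=29/2
iteration 3: select GJ,R (d=9/2); attach at lengths (7/4, 9/4); label the merged cluster GJR
  updated: d(EO,GJR)=41/2, d(GJR,S)=11, d(GJR,T)=44/3, d(GJR,V)=58/3
iteration 4: select GJR,S (d=11); attach at lengths (13/4, 11/2); label the merged cluster GJRS
  updated: d(EO,GJRS)=77/4, d(GJRS,T)=71/4, d(GJRS,V)=75/4
iteration 5: select EO,T (d=13); attach at lengths (11/2, 13/2); label the merged cluster EOT
  updated: d(EOT,GJRS)=75/4, d(EOT,V)=43/3
iteration 6: select EOT,V (d=43/3); attach at lengths (2/3, 43/6); label the merged cluster EOTV
  updated: d(EOTV,GJRS)=75/4
iteration 7: select EOTV,GJRS (d=75/4); attach at lengths (53/24, 31/8); label the merged cluster EGJORSTV
final tree: ((((E:1,O:1):11/2,T:13/2):2/3,V:43/6):53/24,(((G:1/2,J:1/2):7/4,R:9/4):13/4,S:11/2):31/8)
total length: 125/3

13/4,11/2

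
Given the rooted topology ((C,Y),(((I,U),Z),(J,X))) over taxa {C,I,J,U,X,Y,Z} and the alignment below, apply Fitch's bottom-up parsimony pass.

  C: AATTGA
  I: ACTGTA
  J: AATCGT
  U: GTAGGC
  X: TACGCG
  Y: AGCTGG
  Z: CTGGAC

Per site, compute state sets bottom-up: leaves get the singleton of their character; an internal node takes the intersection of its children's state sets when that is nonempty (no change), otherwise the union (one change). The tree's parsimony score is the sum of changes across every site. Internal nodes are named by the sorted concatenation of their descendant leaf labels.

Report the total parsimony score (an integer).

19

CY@0: {A} ∩ {A} = {A} (intersection, +0)
IU@0: {A} ∪ {G} = {A,G} (union, +1)
IUZ@0: {A,G} ∪ {C} = {A,C,G} (union, +1)
JX@0: {A} ∪ {T} = {A,T} (union, +1)
IJUXZ@0: {A,C,G} ∩ {A,T} = {A} (intersection, +0)
CIJUXYZ@0: {A} ∩ {A} = {A} (intersection, +0)
CY@1: {A} ∪ {G} = {A,G} (union, +1)
IU@1: {C} ∪ {T} = {C,T} (union, +1)
IUZ@1: {C,T} ∩ {T} = {T} (intersection, +0)
JX@1: {A} ∩ {A} = {A} (intersection, +0)
IJUXZ@1: {T} ∪ {A} = {A,T} (union, +1)
CIJUXYZ@1: {A,G} ∩ {A,T} = {A} (intersection, +0)
CY@2: {T} ∪ {C} = {C,T} (union, +1)
IU@2: {T} ∪ {A} = {A,T} (union, +1)
IUZ@2: {A,T} ∪ {G} = {A,G,T} (union, +1)
JX@2: {T} ∪ {C} = {C,T} (union, +1)
IJUXZ@2: {A,G,T} ∩ {C,T} = {T} (intersection, +0)
CIJUXYZ@2: {C,T} ∩ {T} = {T} (intersection, +0)
CY@3: {T} ∩ {T} = {T} (intersection, +0)
IU@3: {G} ∩ {G} = {G} (intersection, +0)
IUZ@3: {G} ∩ {G} = {G} (intersection, +0)
JX@3: {C} ∪ {G} = {C,G} (union, +1)
IJUXZ@3: {G} ∩ {C,G} = {G} (intersection, +0)
CIJUXYZ@3: {T} ∪ {G} = {G,T} (union, +1)
CY@4: {G} ∩ {G} = {G} (intersection, +0)
IU@4: {T} ∪ {G} = {G,T} (union, +1)
IUZ@4: {G,T} ∪ {A} = {A,G,T} (union, +1)
JX@4: {G} ∪ {C} = {C,G} (union, +1)
IJUXZ@4: {A,G,T} ∩ {C,G} = {G} (intersection, +0)
CIJUXYZ@4: {G} ∩ {G} = {G} (intersection, +0)
CY@5: {A} ∪ {G} = {A,G} (union, +1)
IU@5: {A} ∪ {C} = {A,C} (union, +1)
IUZ@5: {A,C} ∩ {C} = {C} (intersection, +0)
JX@5: {T} ∪ {G} = {G,T} (union, +1)
IJUXZ@5: {C} ∪ {G,T} = {C,G,T} (union, +1)
CIJUXYZ@5: {A,G} ∩ {C,G,T} = {G} (intersection, +0)
per-site changes: [3, 3, 4, 2, 3, 4]; total = 19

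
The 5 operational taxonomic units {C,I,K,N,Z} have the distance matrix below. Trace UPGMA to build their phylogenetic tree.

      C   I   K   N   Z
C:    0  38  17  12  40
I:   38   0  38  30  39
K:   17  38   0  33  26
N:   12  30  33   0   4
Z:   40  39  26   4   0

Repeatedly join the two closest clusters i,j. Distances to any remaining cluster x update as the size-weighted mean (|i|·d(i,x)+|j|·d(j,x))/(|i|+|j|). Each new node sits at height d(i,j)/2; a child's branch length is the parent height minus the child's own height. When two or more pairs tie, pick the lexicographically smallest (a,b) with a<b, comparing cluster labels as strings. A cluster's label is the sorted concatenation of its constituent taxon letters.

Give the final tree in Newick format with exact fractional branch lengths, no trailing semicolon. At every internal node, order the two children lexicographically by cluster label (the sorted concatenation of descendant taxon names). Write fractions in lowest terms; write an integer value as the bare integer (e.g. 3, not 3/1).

iteration 1: select N,Z (d=4); attach at lengths (2, 2); label the merged cluster NZ
  updated: d(C,NZ)=26, d(I,NZ)=69/2, d(K,NZ)=59/2
iteration 2: select C,K (d=17); attach at lengths (17/2, 17/2); label the merged cluster CK
  updated: d(CK,I)=38, d(CK,NZ)=111/4
iteration 3: select CK,NZ (d=111/4); attach at lengths (43/8, 95/8); label the merged cluster CKNZ
  updated: d(CKNZ,I)=145/4
iteration 4: select CKNZ,I (d=145/4); attach at lengths (17/4, 145/8); label the merged cluster CIKNZ
final tree: (((C:17/2,K:17/2):43/8,(N:2,Z:2):95/8):17/4,I:145/8)
total length: 485/8

(((C:17/2,K:17/2):43/8,(N:2,Z:2):95/8):17/4,I:145/8)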